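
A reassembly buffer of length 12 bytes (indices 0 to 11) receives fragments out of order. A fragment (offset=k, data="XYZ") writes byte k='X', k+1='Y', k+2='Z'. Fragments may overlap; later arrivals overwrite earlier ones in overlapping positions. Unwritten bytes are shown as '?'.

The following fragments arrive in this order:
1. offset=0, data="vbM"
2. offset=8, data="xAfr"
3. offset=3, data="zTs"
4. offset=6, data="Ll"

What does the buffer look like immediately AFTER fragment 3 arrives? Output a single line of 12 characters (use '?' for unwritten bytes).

Answer: vbMzTs??xAfr

Derivation:
Fragment 1: offset=0 data="vbM" -> buffer=vbM?????????
Fragment 2: offset=8 data="xAfr" -> buffer=vbM?????xAfr
Fragment 3: offset=3 data="zTs" -> buffer=vbMzTs??xAfr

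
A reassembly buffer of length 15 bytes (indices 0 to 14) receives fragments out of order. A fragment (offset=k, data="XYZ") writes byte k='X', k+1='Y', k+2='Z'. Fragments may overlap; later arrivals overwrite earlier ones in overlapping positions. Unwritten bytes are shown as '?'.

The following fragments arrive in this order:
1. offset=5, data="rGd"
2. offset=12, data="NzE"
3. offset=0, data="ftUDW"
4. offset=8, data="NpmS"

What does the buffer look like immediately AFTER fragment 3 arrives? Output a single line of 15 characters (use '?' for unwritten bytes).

Fragment 1: offset=5 data="rGd" -> buffer=?????rGd???????
Fragment 2: offset=12 data="NzE" -> buffer=?????rGd????NzE
Fragment 3: offset=0 data="ftUDW" -> buffer=ftUDWrGd????NzE

Answer: ftUDWrGd????NzE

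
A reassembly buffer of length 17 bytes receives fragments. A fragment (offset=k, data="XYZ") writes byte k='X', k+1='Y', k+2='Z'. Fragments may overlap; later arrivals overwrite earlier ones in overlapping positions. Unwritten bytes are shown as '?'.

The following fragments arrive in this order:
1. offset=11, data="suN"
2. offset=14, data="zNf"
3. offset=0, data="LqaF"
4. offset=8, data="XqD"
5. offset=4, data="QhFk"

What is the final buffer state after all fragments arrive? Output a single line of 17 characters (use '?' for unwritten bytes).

Fragment 1: offset=11 data="suN" -> buffer=???????????suN???
Fragment 2: offset=14 data="zNf" -> buffer=???????????suNzNf
Fragment 3: offset=0 data="LqaF" -> buffer=LqaF???????suNzNf
Fragment 4: offset=8 data="XqD" -> buffer=LqaF????XqDsuNzNf
Fragment 5: offset=4 data="QhFk" -> buffer=LqaFQhFkXqDsuNzNf

Answer: LqaFQhFkXqDsuNzNf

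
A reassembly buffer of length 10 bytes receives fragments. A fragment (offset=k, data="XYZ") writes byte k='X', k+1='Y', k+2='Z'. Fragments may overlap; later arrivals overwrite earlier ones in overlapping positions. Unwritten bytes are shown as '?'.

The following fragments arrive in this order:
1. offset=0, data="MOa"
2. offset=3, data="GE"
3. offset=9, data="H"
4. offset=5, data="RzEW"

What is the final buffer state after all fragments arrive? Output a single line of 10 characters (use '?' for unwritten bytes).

Answer: MOaGERzEWH

Derivation:
Fragment 1: offset=0 data="MOa" -> buffer=MOa???????
Fragment 2: offset=3 data="GE" -> buffer=MOaGE?????
Fragment 3: offset=9 data="H" -> buffer=MOaGE????H
Fragment 4: offset=5 data="RzEW" -> buffer=MOaGERzEWH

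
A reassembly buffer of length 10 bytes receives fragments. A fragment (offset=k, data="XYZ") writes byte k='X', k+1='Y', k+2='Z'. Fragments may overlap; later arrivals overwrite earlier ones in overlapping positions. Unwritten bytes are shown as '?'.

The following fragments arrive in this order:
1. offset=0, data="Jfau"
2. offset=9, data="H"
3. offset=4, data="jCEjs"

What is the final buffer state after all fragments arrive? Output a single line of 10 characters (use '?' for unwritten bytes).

Fragment 1: offset=0 data="Jfau" -> buffer=Jfau??????
Fragment 2: offset=9 data="H" -> buffer=Jfau?????H
Fragment 3: offset=4 data="jCEjs" -> buffer=JfaujCEjsH

Answer: JfaujCEjsH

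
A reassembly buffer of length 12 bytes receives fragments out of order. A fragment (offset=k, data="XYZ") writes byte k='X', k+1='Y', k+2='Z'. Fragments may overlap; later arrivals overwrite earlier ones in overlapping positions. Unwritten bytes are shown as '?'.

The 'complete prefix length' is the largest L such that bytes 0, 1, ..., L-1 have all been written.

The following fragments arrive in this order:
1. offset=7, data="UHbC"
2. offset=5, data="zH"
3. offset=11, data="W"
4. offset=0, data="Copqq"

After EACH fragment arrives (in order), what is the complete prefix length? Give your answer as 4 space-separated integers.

Fragment 1: offset=7 data="UHbC" -> buffer=???????UHbC? -> prefix_len=0
Fragment 2: offset=5 data="zH" -> buffer=?????zHUHbC? -> prefix_len=0
Fragment 3: offset=11 data="W" -> buffer=?????zHUHbCW -> prefix_len=0
Fragment 4: offset=0 data="Copqq" -> buffer=CopqqzHUHbCW -> prefix_len=12

Answer: 0 0 0 12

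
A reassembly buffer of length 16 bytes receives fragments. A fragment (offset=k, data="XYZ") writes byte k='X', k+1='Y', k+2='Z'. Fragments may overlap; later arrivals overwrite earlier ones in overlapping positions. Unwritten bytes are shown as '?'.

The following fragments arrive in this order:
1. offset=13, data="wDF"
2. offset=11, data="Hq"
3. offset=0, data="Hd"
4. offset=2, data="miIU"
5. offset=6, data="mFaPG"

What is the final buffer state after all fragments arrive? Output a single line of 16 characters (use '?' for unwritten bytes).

Fragment 1: offset=13 data="wDF" -> buffer=?????????????wDF
Fragment 2: offset=11 data="Hq" -> buffer=???????????HqwDF
Fragment 3: offset=0 data="Hd" -> buffer=Hd?????????HqwDF
Fragment 4: offset=2 data="miIU" -> buffer=HdmiIU?????HqwDF
Fragment 5: offset=6 data="mFaPG" -> buffer=HdmiIUmFaPGHqwDF

Answer: HdmiIUmFaPGHqwDF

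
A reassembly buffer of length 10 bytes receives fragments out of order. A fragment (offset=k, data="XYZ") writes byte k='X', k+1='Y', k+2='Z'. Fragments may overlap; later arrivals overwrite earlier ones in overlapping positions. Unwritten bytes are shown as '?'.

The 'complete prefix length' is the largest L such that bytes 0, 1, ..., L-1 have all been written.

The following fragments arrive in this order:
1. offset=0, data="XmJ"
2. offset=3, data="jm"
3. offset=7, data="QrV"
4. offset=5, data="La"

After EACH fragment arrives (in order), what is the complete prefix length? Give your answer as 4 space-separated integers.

Fragment 1: offset=0 data="XmJ" -> buffer=XmJ??????? -> prefix_len=3
Fragment 2: offset=3 data="jm" -> buffer=XmJjm????? -> prefix_len=5
Fragment 3: offset=7 data="QrV" -> buffer=XmJjm??QrV -> prefix_len=5
Fragment 4: offset=5 data="La" -> buffer=XmJjmLaQrV -> prefix_len=10

Answer: 3 5 5 10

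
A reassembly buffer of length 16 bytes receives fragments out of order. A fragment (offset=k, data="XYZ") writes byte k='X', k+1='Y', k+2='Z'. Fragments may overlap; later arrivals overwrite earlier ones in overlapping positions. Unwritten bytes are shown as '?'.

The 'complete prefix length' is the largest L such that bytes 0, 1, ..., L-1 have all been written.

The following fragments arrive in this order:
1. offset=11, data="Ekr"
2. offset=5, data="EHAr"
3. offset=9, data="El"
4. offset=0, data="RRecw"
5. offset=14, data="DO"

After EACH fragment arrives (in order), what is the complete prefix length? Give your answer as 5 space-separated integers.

Fragment 1: offset=11 data="Ekr" -> buffer=???????????Ekr?? -> prefix_len=0
Fragment 2: offset=5 data="EHAr" -> buffer=?????EHAr??Ekr?? -> prefix_len=0
Fragment 3: offset=9 data="El" -> buffer=?????EHArElEkr?? -> prefix_len=0
Fragment 4: offset=0 data="RRecw" -> buffer=RRecwEHArElEkr?? -> prefix_len=14
Fragment 5: offset=14 data="DO" -> buffer=RRecwEHArElEkrDO -> prefix_len=16

Answer: 0 0 0 14 16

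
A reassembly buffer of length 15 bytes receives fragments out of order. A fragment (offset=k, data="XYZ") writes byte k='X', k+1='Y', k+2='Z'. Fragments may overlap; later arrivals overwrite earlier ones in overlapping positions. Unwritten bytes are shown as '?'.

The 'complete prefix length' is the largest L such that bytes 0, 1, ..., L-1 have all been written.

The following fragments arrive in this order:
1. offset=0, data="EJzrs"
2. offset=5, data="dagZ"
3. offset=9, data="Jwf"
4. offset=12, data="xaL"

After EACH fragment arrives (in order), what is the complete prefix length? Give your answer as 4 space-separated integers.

Answer: 5 9 12 15

Derivation:
Fragment 1: offset=0 data="EJzrs" -> buffer=EJzrs?????????? -> prefix_len=5
Fragment 2: offset=5 data="dagZ" -> buffer=EJzrsdagZ?????? -> prefix_len=9
Fragment 3: offset=9 data="Jwf" -> buffer=EJzrsdagZJwf??? -> prefix_len=12
Fragment 4: offset=12 data="xaL" -> buffer=EJzrsdagZJwfxaL -> prefix_len=15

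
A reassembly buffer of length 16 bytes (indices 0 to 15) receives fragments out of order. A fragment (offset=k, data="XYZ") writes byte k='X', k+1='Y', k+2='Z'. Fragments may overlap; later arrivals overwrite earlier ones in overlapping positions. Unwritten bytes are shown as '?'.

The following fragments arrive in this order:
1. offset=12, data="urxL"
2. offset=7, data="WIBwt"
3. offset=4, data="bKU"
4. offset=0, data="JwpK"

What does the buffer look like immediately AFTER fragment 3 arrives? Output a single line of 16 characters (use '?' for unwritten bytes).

Fragment 1: offset=12 data="urxL" -> buffer=????????????urxL
Fragment 2: offset=7 data="WIBwt" -> buffer=???????WIBwturxL
Fragment 3: offset=4 data="bKU" -> buffer=????bKUWIBwturxL

Answer: ????bKUWIBwturxL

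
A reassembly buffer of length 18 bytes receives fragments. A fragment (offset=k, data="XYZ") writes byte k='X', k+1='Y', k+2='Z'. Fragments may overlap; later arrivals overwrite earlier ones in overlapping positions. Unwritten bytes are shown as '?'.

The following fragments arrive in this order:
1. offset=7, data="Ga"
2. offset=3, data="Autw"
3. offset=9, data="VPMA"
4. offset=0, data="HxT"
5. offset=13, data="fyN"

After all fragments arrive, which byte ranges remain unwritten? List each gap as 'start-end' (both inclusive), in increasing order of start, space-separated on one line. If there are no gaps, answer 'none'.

Answer: 16-17

Derivation:
Fragment 1: offset=7 len=2
Fragment 2: offset=3 len=4
Fragment 3: offset=9 len=4
Fragment 4: offset=0 len=3
Fragment 5: offset=13 len=3
Gaps: 16-17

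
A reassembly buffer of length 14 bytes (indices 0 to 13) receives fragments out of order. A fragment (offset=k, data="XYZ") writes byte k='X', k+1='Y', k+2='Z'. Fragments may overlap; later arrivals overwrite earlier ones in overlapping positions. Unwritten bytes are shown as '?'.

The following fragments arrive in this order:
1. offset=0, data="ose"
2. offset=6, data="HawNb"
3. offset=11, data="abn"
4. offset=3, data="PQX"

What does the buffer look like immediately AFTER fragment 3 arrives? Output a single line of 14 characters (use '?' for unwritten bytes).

Answer: ose???HawNbabn

Derivation:
Fragment 1: offset=0 data="ose" -> buffer=ose???????????
Fragment 2: offset=6 data="HawNb" -> buffer=ose???HawNb???
Fragment 3: offset=11 data="abn" -> buffer=ose???HawNbabn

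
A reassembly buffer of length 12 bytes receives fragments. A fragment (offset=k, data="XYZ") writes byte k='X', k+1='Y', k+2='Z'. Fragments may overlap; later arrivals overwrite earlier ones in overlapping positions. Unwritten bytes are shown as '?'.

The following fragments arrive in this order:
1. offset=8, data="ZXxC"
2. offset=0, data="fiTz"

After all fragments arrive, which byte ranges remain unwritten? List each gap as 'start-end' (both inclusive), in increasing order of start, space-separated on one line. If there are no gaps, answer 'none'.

Answer: 4-7

Derivation:
Fragment 1: offset=8 len=4
Fragment 2: offset=0 len=4
Gaps: 4-7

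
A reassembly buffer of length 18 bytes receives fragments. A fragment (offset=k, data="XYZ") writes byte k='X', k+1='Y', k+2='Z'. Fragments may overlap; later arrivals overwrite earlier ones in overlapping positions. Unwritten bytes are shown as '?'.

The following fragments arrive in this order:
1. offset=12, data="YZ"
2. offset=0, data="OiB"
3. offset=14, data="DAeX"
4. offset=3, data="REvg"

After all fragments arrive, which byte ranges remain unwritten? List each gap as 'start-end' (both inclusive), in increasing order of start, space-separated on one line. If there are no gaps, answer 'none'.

Answer: 7-11

Derivation:
Fragment 1: offset=12 len=2
Fragment 2: offset=0 len=3
Fragment 3: offset=14 len=4
Fragment 4: offset=3 len=4
Gaps: 7-11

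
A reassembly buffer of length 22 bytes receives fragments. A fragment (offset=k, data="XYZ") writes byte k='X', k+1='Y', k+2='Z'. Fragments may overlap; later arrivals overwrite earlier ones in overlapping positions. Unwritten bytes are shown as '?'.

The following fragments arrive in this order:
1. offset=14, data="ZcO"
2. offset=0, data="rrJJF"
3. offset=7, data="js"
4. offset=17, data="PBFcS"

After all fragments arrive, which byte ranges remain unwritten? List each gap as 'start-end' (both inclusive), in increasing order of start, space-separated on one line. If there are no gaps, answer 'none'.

Answer: 5-6 9-13

Derivation:
Fragment 1: offset=14 len=3
Fragment 2: offset=0 len=5
Fragment 3: offset=7 len=2
Fragment 4: offset=17 len=5
Gaps: 5-6 9-13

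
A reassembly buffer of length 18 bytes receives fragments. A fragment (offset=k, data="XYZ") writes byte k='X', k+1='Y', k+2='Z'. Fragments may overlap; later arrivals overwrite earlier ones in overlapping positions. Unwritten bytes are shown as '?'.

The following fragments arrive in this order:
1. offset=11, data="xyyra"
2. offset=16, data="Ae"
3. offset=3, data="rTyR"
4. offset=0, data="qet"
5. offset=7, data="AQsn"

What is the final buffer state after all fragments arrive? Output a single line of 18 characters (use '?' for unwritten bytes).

Answer: qetrTyRAQsnxyyraAe

Derivation:
Fragment 1: offset=11 data="xyyra" -> buffer=???????????xyyra??
Fragment 2: offset=16 data="Ae" -> buffer=???????????xyyraAe
Fragment 3: offset=3 data="rTyR" -> buffer=???rTyR????xyyraAe
Fragment 4: offset=0 data="qet" -> buffer=qetrTyR????xyyraAe
Fragment 5: offset=7 data="AQsn" -> buffer=qetrTyRAQsnxyyraAe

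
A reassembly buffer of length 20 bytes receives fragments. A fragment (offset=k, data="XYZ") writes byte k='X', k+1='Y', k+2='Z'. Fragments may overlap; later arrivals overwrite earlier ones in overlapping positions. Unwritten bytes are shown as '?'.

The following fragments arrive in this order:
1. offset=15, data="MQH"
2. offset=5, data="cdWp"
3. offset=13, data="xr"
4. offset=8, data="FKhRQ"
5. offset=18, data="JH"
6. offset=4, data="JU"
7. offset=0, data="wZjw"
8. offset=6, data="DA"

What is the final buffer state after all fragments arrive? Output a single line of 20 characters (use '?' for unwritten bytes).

Answer: wZjwJUDAFKhRQxrMQHJH

Derivation:
Fragment 1: offset=15 data="MQH" -> buffer=???????????????MQH??
Fragment 2: offset=5 data="cdWp" -> buffer=?????cdWp??????MQH??
Fragment 3: offset=13 data="xr" -> buffer=?????cdWp????xrMQH??
Fragment 4: offset=8 data="FKhRQ" -> buffer=?????cdWFKhRQxrMQH??
Fragment 5: offset=18 data="JH" -> buffer=?????cdWFKhRQxrMQHJH
Fragment 6: offset=4 data="JU" -> buffer=????JUdWFKhRQxrMQHJH
Fragment 7: offset=0 data="wZjw" -> buffer=wZjwJUdWFKhRQxrMQHJH
Fragment 8: offset=6 data="DA" -> buffer=wZjwJUDAFKhRQxrMQHJH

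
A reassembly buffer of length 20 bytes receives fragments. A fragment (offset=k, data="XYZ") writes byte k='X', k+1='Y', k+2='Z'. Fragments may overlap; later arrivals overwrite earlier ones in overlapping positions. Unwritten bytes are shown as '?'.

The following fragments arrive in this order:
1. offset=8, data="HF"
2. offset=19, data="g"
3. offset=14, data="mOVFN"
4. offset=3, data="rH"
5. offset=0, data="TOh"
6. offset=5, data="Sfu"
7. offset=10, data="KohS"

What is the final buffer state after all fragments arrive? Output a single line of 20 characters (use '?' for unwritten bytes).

Answer: TOhrHSfuHFKohSmOVFNg

Derivation:
Fragment 1: offset=8 data="HF" -> buffer=????????HF??????????
Fragment 2: offset=19 data="g" -> buffer=????????HF?????????g
Fragment 3: offset=14 data="mOVFN" -> buffer=????????HF????mOVFNg
Fragment 4: offset=3 data="rH" -> buffer=???rH???HF????mOVFNg
Fragment 5: offset=0 data="TOh" -> buffer=TOhrH???HF????mOVFNg
Fragment 6: offset=5 data="Sfu" -> buffer=TOhrHSfuHF????mOVFNg
Fragment 7: offset=10 data="KohS" -> buffer=TOhrHSfuHFKohSmOVFNg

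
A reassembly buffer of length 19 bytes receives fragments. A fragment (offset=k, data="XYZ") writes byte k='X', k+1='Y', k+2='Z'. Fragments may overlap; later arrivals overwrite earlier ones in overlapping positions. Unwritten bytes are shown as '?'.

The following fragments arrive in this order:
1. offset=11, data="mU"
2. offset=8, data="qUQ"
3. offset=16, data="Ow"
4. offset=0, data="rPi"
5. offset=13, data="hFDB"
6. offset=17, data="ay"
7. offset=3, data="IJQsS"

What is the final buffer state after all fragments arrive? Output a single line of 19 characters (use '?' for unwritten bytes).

Answer: rPiIJQsSqUQmUhFDBay

Derivation:
Fragment 1: offset=11 data="mU" -> buffer=???????????mU??????
Fragment 2: offset=8 data="qUQ" -> buffer=????????qUQmU??????
Fragment 3: offset=16 data="Ow" -> buffer=????????qUQmU???Ow?
Fragment 4: offset=0 data="rPi" -> buffer=rPi?????qUQmU???Ow?
Fragment 5: offset=13 data="hFDB" -> buffer=rPi?????qUQmUhFDBw?
Fragment 6: offset=17 data="ay" -> buffer=rPi?????qUQmUhFDBay
Fragment 7: offset=3 data="IJQsS" -> buffer=rPiIJQsSqUQmUhFDBay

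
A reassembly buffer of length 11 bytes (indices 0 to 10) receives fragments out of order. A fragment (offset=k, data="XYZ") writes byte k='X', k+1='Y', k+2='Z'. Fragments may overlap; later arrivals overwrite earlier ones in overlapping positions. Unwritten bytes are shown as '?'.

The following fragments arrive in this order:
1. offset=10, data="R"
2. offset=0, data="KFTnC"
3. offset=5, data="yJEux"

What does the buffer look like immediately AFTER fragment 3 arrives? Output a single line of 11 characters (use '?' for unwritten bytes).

Answer: KFTnCyJEuxR

Derivation:
Fragment 1: offset=10 data="R" -> buffer=??????????R
Fragment 2: offset=0 data="KFTnC" -> buffer=KFTnC?????R
Fragment 3: offset=5 data="yJEux" -> buffer=KFTnCyJEuxR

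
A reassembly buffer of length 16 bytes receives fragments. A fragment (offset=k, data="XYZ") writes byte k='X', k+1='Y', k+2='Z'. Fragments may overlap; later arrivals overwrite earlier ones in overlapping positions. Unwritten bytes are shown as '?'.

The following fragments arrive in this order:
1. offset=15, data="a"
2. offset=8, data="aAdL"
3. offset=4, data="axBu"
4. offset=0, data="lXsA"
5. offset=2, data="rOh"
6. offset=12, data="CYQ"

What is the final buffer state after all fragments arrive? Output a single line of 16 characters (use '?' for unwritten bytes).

Answer: lXrOhxBuaAdLCYQa

Derivation:
Fragment 1: offset=15 data="a" -> buffer=???????????????a
Fragment 2: offset=8 data="aAdL" -> buffer=????????aAdL???a
Fragment 3: offset=4 data="axBu" -> buffer=????axBuaAdL???a
Fragment 4: offset=0 data="lXsA" -> buffer=lXsAaxBuaAdL???a
Fragment 5: offset=2 data="rOh" -> buffer=lXrOhxBuaAdL???a
Fragment 6: offset=12 data="CYQ" -> buffer=lXrOhxBuaAdLCYQa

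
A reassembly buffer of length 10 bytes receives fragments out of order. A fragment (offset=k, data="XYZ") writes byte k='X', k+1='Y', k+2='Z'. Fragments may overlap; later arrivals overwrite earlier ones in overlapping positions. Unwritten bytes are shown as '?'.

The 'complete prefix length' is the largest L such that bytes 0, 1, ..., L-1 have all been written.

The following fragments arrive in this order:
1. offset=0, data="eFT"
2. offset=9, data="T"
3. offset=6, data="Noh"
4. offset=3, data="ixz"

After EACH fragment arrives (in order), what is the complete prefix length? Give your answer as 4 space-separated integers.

Answer: 3 3 3 10

Derivation:
Fragment 1: offset=0 data="eFT" -> buffer=eFT??????? -> prefix_len=3
Fragment 2: offset=9 data="T" -> buffer=eFT??????T -> prefix_len=3
Fragment 3: offset=6 data="Noh" -> buffer=eFT???NohT -> prefix_len=3
Fragment 4: offset=3 data="ixz" -> buffer=eFTixzNohT -> prefix_len=10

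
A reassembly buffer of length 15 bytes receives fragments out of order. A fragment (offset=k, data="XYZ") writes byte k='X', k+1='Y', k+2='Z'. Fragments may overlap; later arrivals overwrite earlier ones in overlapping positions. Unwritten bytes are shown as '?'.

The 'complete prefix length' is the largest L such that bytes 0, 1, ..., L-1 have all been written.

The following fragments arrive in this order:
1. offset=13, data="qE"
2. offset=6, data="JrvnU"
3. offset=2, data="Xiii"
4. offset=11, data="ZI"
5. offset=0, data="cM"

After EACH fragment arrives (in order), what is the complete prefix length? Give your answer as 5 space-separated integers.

Answer: 0 0 0 0 15

Derivation:
Fragment 1: offset=13 data="qE" -> buffer=?????????????qE -> prefix_len=0
Fragment 2: offset=6 data="JrvnU" -> buffer=??????JrvnU??qE -> prefix_len=0
Fragment 3: offset=2 data="Xiii" -> buffer=??XiiiJrvnU??qE -> prefix_len=0
Fragment 4: offset=11 data="ZI" -> buffer=??XiiiJrvnUZIqE -> prefix_len=0
Fragment 5: offset=0 data="cM" -> buffer=cMXiiiJrvnUZIqE -> prefix_len=15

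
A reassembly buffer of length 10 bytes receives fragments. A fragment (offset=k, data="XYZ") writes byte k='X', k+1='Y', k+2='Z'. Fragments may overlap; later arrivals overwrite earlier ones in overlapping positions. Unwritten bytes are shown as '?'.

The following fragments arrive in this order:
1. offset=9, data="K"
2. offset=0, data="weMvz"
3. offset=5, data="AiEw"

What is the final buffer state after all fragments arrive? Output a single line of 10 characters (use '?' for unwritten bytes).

Fragment 1: offset=9 data="K" -> buffer=?????????K
Fragment 2: offset=0 data="weMvz" -> buffer=weMvz????K
Fragment 3: offset=5 data="AiEw" -> buffer=weMvzAiEwK

Answer: weMvzAiEwK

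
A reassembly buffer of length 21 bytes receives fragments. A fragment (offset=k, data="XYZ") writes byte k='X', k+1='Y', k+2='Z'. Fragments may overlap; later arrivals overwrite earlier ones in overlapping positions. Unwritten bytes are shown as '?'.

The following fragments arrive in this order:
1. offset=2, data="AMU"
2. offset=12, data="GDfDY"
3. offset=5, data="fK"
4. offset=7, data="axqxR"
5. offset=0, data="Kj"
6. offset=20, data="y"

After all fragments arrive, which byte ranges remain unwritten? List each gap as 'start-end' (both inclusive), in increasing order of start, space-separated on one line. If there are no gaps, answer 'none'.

Answer: 17-19

Derivation:
Fragment 1: offset=2 len=3
Fragment 2: offset=12 len=5
Fragment 3: offset=5 len=2
Fragment 4: offset=7 len=5
Fragment 5: offset=0 len=2
Fragment 6: offset=20 len=1
Gaps: 17-19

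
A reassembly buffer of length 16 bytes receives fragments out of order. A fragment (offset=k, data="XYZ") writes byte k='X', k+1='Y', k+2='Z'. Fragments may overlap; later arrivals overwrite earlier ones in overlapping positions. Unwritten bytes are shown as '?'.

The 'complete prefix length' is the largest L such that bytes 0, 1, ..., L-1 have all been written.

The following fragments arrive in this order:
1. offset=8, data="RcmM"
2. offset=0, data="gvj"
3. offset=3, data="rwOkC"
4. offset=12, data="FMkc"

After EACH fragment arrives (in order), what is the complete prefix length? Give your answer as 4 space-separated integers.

Answer: 0 3 12 16

Derivation:
Fragment 1: offset=8 data="RcmM" -> buffer=????????RcmM???? -> prefix_len=0
Fragment 2: offset=0 data="gvj" -> buffer=gvj?????RcmM???? -> prefix_len=3
Fragment 3: offset=3 data="rwOkC" -> buffer=gvjrwOkCRcmM???? -> prefix_len=12
Fragment 4: offset=12 data="FMkc" -> buffer=gvjrwOkCRcmMFMkc -> prefix_len=16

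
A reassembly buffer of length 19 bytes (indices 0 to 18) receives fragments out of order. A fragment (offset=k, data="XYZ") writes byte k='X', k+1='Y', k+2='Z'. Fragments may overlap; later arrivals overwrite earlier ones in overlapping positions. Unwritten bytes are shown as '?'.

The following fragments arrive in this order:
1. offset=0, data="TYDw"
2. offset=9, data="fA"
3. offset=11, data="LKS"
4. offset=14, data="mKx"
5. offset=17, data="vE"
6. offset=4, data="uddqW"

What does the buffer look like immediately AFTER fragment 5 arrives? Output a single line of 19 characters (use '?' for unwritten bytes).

Fragment 1: offset=0 data="TYDw" -> buffer=TYDw???????????????
Fragment 2: offset=9 data="fA" -> buffer=TYDw?????fA????????
Fragment 3: offset=11 data="LKS" -> buffer=TYDw?????fALKS?????
Fragment 4: offset=14 data="mKx" -> buffer=TYDw?????fALKSmKx??
Fragment 5: offset=17 data="vE" -> buffer=TYDw?????fALKSmKxvE

Answer: TYDw?????fALKSmKxvE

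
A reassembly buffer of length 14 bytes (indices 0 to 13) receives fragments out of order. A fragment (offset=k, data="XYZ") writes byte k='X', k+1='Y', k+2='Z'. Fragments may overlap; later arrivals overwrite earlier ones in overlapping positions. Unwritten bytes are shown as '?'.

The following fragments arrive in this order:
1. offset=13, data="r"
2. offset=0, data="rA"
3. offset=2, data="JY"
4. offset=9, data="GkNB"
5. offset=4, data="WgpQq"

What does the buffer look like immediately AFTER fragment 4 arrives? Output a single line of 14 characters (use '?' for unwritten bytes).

Answer: rAJY?????GkNBr

Derivation:
Fragment 1: offset=13 data="r" -> buffer=?????????????r
Fragment 2: offset=0 data="rA" -> buffer=rA???????????r
Fragment 3: offset=2 data="JY" -> buffer=rAJY?????????r
Fragment 4: offset=9 data="GkNB" -> buffer=rAJY?????GkNBr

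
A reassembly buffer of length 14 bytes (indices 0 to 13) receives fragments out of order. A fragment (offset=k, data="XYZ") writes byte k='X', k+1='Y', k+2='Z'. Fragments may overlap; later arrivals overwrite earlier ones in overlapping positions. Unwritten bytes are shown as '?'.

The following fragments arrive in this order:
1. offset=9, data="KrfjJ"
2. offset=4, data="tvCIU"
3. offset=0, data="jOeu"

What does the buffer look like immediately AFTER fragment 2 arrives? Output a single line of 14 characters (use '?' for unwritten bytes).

Answer: ????tvCIUKrfjJ

Derivation:
Fragment 1: offset=9 data="KrfjJ" -> buffer=?????????KrfjJ
Fragment 2: offset=4 data="tvCIU" -> buffer=????tvCIUKrfjJ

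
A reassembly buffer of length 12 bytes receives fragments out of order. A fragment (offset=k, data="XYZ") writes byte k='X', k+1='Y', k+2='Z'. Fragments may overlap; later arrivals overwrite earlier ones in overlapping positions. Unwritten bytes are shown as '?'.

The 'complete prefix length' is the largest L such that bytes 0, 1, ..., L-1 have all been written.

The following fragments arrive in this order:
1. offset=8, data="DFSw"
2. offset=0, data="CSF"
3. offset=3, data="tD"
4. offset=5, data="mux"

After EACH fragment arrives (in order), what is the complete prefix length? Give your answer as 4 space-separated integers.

Fragment 1: offset=8 data="DFSw" -> buffer=????????DFSw -> prefix_len=0
Fragment 2: offset=0 data="CSF" -> buffer=CSF?????DFSw -> prefix_len=3
Fragment 3: offset=3 data="tD" -> buffer=CSFtD???DFSw -> prefix_len=5
Fragment 4: offset=5 data="mux" -> buffer=CSFtDmuxDFSw -> prefix_len=12

Answer: 0 3 5 12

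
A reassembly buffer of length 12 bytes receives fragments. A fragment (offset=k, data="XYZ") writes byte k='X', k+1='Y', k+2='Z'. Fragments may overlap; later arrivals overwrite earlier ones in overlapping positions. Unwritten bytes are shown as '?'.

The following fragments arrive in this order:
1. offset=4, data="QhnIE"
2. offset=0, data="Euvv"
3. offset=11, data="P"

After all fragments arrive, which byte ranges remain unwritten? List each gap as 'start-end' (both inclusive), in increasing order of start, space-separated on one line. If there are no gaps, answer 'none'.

Answer: 9-10

Derivation:
Fragment 1: offset=4 len=5
Fragment 2: offset=0 len=4
Fragment 3: offset=11 len=1
Gaps: 9-10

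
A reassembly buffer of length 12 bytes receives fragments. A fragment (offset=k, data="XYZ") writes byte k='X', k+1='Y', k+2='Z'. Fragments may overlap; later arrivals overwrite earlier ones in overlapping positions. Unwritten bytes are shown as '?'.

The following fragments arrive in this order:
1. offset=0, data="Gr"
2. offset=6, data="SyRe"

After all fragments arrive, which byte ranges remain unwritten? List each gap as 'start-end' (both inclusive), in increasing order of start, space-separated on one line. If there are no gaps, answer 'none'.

Fragment 1: offset=0 len=2
Fragment 2: offset=6 len=4
Gaps: 2-5 10-11

Answer: 2-5 10-11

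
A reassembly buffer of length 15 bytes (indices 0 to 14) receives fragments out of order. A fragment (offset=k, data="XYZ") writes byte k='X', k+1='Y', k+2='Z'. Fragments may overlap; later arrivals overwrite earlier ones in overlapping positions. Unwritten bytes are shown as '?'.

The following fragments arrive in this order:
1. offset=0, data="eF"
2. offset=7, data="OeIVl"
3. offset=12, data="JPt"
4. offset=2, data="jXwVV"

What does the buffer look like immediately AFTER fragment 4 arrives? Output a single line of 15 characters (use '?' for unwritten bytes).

Fragment 1: offset=0 data="eF" -> buffer=eF?????????????
Fragment 2: offset=7 data="OeIVl" -> buffer=eF?????OeIVl???
Fragment 3: offset=12 data="JPt" -> buffer=eF?????OeIVlJPt
Fragment 4: offset=2 data="jXwVV" -> buffer=eFjXwVVOeIVlJPt

Answer: eFjXwVVOeIVlJPt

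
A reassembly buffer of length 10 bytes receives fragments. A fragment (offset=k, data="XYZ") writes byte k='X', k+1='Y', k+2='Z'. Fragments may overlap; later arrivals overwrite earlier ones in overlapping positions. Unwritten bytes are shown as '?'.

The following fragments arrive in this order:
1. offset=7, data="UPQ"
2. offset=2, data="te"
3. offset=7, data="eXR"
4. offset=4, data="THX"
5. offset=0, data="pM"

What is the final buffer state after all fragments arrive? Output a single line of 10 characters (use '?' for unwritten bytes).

Fragment 1: offset=7 data="UPQ" -> buffer=???????UPQ
Fragment 2: offset=2 data="te" -> buffer=??te???UPQ
Fragment 3: offset=7 data="eXR" -> buffer=??te???eXR
Fragment 4: offset=4 data="THX" -> buffer=??teTHXeXR
Fragment 5: offset=0 data="pM" -> buffer=pMteTHXeXR

Answer: pMteTHXeXR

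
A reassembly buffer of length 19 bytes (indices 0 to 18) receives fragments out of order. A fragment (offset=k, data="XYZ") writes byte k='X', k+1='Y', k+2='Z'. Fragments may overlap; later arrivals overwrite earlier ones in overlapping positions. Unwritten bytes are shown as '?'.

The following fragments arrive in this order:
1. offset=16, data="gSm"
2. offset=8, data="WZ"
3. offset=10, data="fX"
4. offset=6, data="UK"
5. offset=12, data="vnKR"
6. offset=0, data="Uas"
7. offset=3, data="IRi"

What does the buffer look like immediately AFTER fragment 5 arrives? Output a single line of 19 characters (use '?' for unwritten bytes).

Answer: ??????UKWZfXvnKRgSm

Derivation:
Fragment 1: offset=16 data="gSm" -> buffer=????????????????gSm
Fragment 2: offset=8 data="WZ" -> buffer=????????WZ??????gSm
Fragment 3: offset=10 data="fX" -> buffer=????????WZfX????gSm
Fragment 4: offset=6 data="UK" -> buffer=??????UKWZfX????gSm
Fragment 5: offset=12 data="vnKR" -> buffer=??????UKWZfXvnKRgSm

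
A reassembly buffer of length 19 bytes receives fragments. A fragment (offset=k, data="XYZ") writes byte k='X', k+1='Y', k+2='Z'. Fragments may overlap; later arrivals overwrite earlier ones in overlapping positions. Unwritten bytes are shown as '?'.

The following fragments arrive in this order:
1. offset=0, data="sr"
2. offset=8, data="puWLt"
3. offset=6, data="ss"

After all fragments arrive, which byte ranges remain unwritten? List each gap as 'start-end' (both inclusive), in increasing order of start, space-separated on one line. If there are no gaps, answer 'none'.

Fragment 1: offset=0 len=2
Fragment 2: offset=8 len=5
Fragment 3: offset=6 len=2
Gaps: 2-5 13-18

Answer: 2-5 13-18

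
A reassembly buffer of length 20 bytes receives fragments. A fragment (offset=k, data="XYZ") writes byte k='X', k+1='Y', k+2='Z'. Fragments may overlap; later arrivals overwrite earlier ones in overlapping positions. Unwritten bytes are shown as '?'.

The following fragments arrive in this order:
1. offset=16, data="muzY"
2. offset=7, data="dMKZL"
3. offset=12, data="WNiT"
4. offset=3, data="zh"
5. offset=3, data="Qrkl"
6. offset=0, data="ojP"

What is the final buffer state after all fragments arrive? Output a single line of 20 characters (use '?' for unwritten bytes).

Answer: ojPQrkldMKZLWNiTmuzY

Derivation:
Fragment 1: offset=16 data="muzY" -> buffer=????????????????muzY
Fragment 2: offset=7 data="dMKZL" -> buffer=???????dMKZL????muzY
Fragment 3: offset=12 data="WNiT" -> buffer=???????dMKZLWNiTmuzY
Fragment 4: offset=3 data="zh" -> buffer=???zh??dMKZLWNiTmuzY
Fragment 5: offset=3 data="Qrkl" -> buffer=???QrkldMKZLWNiTmuzY
Fragment 6: offset=0 data="ojP" -> buffer=ojPQrkldMKZLWNiTmuzY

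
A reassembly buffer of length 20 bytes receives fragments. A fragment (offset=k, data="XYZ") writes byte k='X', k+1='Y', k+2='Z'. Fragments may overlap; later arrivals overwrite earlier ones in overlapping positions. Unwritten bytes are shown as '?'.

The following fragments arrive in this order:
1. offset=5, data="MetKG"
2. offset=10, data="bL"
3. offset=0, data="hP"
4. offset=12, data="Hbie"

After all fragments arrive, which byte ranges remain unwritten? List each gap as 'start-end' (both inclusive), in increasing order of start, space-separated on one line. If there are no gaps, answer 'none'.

Answer: 2-4 16-19

Derivation:
Fragment 1: offset=5 len=5
Fragment 2: offset=10 len=2
Fragment 3: offset=0 len=2
Fragment 4: offset=12 len=4
Gaps: 2-4 16-19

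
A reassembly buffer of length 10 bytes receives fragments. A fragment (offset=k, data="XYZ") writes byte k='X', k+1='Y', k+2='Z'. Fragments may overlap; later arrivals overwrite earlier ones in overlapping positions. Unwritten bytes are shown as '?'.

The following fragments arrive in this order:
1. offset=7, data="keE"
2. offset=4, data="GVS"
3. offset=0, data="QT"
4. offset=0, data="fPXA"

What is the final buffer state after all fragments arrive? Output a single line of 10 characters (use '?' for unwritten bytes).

Answer: fPXAGVSkeE

Derivation:
Fragment 1: offset=7 data="keE" -> buffer=???????keE
Fragment 2: offset=4 data="GVS" -> buffer=????GVSkeE
Fragment 3: offset=0 data="QT" -> buffer=QT??GVSkeE
Fragment 4: offset=0 data="fPXA" -> buffer=fPXAGVSkeE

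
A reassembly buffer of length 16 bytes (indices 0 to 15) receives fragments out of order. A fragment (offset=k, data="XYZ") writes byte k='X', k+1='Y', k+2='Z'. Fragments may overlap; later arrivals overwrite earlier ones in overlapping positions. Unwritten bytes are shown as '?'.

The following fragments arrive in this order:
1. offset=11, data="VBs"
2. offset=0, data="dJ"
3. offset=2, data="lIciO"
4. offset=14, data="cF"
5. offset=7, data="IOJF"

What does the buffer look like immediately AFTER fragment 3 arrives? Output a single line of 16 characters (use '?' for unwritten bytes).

Answer: dJlIciO????VBs??

Derivation:
Fragment 1: offset=11 data="VBs" -> buffer=???????????VBs??
Fragment 2: offset=0 data="dJ" -> buffer=dJ?????????VBs??
Fragment 3: offset=2 data="lIciO" -> buffer=dJlIciO????VBs??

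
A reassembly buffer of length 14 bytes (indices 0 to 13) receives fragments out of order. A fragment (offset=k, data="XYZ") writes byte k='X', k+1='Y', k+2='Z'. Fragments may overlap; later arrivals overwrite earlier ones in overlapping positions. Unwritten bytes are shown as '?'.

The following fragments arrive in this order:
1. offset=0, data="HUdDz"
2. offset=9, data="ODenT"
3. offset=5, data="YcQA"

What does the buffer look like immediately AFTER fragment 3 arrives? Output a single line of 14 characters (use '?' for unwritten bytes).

Answer: HUdDzYcQAODenT

Derivation:
Fragment 1: offset=0 data="HUdDz" -> buffer=HUdDz?????????
Fragment 2: offset=9 data="ODenT" -> buffer=HUdDz????ODenT
Fragment 3: offset=5 data="YcQA" -> buffer=HUdDzYcQAODenT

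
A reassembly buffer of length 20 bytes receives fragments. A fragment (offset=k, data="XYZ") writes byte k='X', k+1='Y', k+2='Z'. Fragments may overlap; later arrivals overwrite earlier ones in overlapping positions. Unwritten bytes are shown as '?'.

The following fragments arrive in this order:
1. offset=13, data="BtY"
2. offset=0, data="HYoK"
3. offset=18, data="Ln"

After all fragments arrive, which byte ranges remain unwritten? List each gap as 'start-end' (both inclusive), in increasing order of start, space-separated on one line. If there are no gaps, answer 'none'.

Fragment 1: offset=13 len=3
Fragment 2: offset=0 len=4
Fragment 3: offset=18 len=2
Gaps: 4-12 16-17

Answer: 4-12 16-17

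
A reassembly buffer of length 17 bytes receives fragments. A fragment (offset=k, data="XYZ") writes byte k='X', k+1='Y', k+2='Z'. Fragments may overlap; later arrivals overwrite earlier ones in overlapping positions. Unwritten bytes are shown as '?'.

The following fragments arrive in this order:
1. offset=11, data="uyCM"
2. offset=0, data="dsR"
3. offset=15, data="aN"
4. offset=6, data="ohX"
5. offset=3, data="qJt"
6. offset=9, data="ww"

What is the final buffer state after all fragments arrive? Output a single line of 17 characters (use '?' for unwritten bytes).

Fragment 1: offset=11 data="uyCM" -> buffer=???????????uyCM??
Fragment 2: offset=0 data="dsR" -> buffer=dsR????????uyCM??
Fragment 3: offset=15 data="aN" -> buffer=dsR????????uyCMaN
Fragment 4: offset=6 data="ohX" -> buffer=dsR???ohX??uyCMaN
Fragment 5: offset=3 data="qJt" -> buffer=dsRqJtohX??uyCMaN
Fragment 6: offset=9 data="ww" -> buffer=dsRqJtohXwwuyCMaN

Answer: dsRqJtohXwwuyCMaN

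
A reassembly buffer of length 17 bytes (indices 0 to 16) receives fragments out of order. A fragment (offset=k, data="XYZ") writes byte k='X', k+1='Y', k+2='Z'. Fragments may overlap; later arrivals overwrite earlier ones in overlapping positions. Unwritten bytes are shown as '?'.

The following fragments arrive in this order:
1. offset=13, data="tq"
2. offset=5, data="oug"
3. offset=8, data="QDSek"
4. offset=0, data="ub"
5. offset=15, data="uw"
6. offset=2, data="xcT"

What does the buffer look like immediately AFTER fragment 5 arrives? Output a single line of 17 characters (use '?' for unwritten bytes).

Answer: ub???ougQDSektquw

Derivation:
Fragment 1: offset=13 data="tq" -> buffer=?????????????tq??
Fragment 2: offset=5 data="oug" -> buffer=?????oug?????tq??
Fragment 3: offset=8 data="QDSek" -> buffer=?????ougQDSektq??
Fragment 4: offset=0 data="ub" -> buffer=ub???ougQDSektq??
Fragment 5: offset=15 data="uw" -> buffer=ub???ougQDSektquw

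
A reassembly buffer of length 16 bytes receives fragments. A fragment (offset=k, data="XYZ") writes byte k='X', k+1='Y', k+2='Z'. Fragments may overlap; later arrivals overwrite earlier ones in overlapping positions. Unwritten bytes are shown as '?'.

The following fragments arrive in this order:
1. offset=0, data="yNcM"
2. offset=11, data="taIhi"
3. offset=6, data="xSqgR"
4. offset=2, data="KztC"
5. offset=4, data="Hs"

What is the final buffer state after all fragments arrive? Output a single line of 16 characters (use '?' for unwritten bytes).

Fragment 1: offset=0 data="yNcM" -> buffer=yNcM????????????
Fragment 2: offset=11 data="taIhi" -> buffer=yNcM???????taIhi
Fragment 3: offset=6 data="xSqgR" -> buffer=yNcM??xSqgRtaIhi
Fragment 4: offset=2 data="KztC" -> buffer=yNKztCxSqgRtaIhi
Fragment 5: offset=4 data="Hs" -> buffer=yNKzHsxSqgRtaIhi

Answer: yNKzHsxSqgRtaIhi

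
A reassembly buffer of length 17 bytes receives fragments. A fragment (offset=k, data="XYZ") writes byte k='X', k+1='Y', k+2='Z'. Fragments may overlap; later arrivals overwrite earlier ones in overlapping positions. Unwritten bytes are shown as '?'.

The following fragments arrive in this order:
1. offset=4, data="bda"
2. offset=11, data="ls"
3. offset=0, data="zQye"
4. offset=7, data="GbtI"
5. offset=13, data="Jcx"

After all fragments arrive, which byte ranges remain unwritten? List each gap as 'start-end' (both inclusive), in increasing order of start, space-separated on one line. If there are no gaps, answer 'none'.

Answer: 16-16

Derivation:
Fragment 1: offset=4 len=3
Fragment 2: offset=11 len=2
Fragment 3: offset=0 len=4
Fragment 4: offset=7 len=4
Fragment 5: offset=13 len=3
Gaps: 16-16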